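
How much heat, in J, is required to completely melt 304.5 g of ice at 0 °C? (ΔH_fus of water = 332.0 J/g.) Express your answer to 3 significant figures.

q = m × ΔH_fus = 304.5 × 332.0 = 101100 J

q = 101000 J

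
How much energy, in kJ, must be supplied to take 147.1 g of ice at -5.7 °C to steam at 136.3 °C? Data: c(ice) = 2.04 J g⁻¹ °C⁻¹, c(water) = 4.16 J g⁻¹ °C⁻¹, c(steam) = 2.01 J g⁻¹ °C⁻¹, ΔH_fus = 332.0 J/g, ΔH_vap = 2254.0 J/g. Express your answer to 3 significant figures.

q = 454 kJ

q1 (heat ice -5.7→0.0 °C): 147.1 × 2.04 × 5.7 = 1710 J
q2 (melt at 0 °C): 147.1 × 332.0 = 48837 J
q3 (heat water 0.0→100.0 °C): 147.1 × 4.16 × 100.0 = 61194 J
q4 (vaporize at 100 °C): 147.1 × 2254.0 = 331563 J
q5 (heat steam 100.0→136.3 °C): 147.1 × 2.01 × 36.3 = 10733 J
Total: 1710 + 48837 + 61194 + 331563 + 10733 = 454037 J = 454 kJ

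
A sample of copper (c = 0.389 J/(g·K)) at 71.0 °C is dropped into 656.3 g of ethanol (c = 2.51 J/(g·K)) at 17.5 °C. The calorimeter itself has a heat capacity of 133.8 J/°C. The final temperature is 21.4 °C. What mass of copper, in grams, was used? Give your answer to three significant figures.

q_gained = (656.3 × 2.51 + 133.8) × (21.4 − 17.5) = 6946 J
q_lost = m × 0.389 × (71.0 − 21.4) = 19.2944 m
m = 6946 / 19.2944 = 360 g

m = 360 g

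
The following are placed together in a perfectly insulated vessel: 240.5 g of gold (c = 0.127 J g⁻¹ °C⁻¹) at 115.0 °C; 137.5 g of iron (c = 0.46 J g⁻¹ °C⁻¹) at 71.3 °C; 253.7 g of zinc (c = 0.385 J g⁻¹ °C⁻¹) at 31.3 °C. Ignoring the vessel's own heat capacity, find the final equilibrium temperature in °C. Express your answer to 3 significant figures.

T_f = 57.9 °C

Σ mᵢcᵢ(T − Tᵢ) = 0  ⇒  T = Σ mᵢcᵢTᵢ / Σ mᵢcᵢ
Σ mᵢcᵢ = 240.5×0.127 + 137.5×0.46 + 253.7×0.385 = 191.4680
Σ mᵢcᵢTᵢ = 30.5435×115.0 + 63.25×71.3 + 97.6745×31.3 = 11079
T = 11079 / 191.4680 = 57.86 °C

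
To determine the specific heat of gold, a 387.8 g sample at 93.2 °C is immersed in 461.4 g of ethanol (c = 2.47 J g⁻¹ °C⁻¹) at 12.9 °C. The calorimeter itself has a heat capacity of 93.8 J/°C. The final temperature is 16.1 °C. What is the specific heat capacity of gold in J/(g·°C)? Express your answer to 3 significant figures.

c = 0.132 J/(g·°C)

q_gained = (461.4 × 2.47 + 93.8) × (16.1 − 12.9) = 3947 J
q_lost = 387.8 × c × (93.2 − 16.1) = 29899.38 c
Set equal: c = 3947 / 29899.38 = 0.132 J/(g·°C)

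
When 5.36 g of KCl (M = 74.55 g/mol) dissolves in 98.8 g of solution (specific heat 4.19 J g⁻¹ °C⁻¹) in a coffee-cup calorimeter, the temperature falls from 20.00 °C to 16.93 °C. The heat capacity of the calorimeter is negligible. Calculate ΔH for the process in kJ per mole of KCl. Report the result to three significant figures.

ΔH = 17.7 kJ/mol

|ΔT| = |16.93 − 20.00| = 3.07 °C
|q_surr| = (98.8 × 4.19) × 3.07 = 413.972 × 3.07 = 1271 J
n(KCl) = 5.36 / 74.55 = 0.07190 mol
Temperature fell, so q_rxn = +|q_surr| = 1.271 kJ
ΔH = q_rxn / n = 17.68 kJ/mol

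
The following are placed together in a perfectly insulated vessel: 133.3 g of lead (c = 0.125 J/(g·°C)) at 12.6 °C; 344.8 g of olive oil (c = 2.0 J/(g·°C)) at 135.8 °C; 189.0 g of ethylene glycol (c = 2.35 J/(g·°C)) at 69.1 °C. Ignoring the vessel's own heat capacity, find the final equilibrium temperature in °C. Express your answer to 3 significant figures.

Σ mᵢcᵢ(T − Tᵢ) = 0  ⇒  T = Σ mᵢcᵢTᵢ / Σ mᵢcᵢ
Σ mᵢcᵢ = 133.3×0.125 + 344.8×2.0 + 189.0×2.35 = 1150.4125
Σ mᵢcᵢTᵢ = 16.6625×12.6 + 689.6×135.8 + 444.15×69.1 = 124550
T = 124550 / 1150.4125 = 108.3 °C

T_f = 108 °C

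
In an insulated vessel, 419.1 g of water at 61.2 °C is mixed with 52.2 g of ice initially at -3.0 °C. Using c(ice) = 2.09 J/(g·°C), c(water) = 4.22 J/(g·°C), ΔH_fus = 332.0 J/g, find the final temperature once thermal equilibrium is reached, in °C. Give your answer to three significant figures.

Heat to bring ice to 0 °C and melt it: q₁ = 52.2×2.09×3.0 + 52.2×332.0 = 17658 J
Heat the water can supply cooling to 0 °C: 419.1×4.22×61.2 = 108238 J > q₁, so all ice melts.
Energy balance: 419.1×4.22×(61.2 − T) = 17658 + 52.2×4.22×(T − 0)
1768.602(61.2 − T) = 17658 + 220.284 T
108238 − 17658 = 1988.886 T
T = 90580 / 1988.886 = 45.54 °C

T_f = 45.5 °C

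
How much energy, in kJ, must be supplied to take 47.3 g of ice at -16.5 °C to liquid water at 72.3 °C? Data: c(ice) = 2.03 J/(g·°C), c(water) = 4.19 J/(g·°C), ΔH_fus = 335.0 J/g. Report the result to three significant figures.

q1 (heat ice -16.5→0.0 °C): 47.3 × 2.03 × 16.5 = 1584 J
q2 (melt at 0 °C): 47.3 × 335.0 = 15846 J
q3 (heat water 0.0→72.3 °C): 47.3 × 4.19 × 72.3 = 14329 J
Total: 1584 + 15846 + 14329 = 31759 J = 31.8 kJ

q = 31.8 kJ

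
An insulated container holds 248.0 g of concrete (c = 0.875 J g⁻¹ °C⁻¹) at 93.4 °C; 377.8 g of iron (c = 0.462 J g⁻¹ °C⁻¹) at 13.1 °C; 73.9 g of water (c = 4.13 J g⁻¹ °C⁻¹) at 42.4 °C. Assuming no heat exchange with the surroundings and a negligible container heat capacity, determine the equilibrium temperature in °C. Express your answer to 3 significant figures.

Σ mᵢcᵢ(T − Tᵢ) = 0  ⇒  T = Σ mᵢcᵢTᵢ / Σ mᵢcᵢ
Σ mᵢcᵢ = 248.0×0.875 + 377.8×0.462 + 73.9×4.13 = 696.7506
Σ mᵢcᵢTᵢ = 217×93.4 + 174.5436×13.1 + 305.207×42.4 = 35495
T = 35495 / 696.7506 = 50.94 °C

T_f = 50.9 °C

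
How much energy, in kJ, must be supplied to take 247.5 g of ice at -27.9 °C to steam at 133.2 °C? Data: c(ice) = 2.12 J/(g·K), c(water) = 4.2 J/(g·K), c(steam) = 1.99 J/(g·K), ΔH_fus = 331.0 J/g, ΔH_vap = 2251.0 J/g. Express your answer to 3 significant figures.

q1 (heat ice -27.9→0.0 °C): 247.5 × 2.12 × 27.9 = 14639 J
q2 (melt at 0 °C): 247.5 × 331.0 = 81923 J
q3 (heat water 0.0→100.0 °C): 247.5 × 4.2 × 100.0 = 103950 J
q4 (vaporize at 100 °C): 247.5 × 2251.0 = 557123 J
q5 (heat steam 100.0→133.2 °C): 247.5 × 1.99 × 33.2 = 16352 J
Total: 14639 + 81923 + 103950 + 557123 + 16352 = 773987 J = 774 kJ

q = 774 kJ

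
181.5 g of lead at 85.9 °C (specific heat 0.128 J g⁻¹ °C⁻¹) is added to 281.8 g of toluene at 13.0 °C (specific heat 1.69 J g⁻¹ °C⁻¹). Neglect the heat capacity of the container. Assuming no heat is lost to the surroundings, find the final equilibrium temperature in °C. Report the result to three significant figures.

Heat lost by lead = heat gained by toluene.
(181.5)(0.128)(85.9 − T) = (281.8)(1.69)(T − 13.0)
23.232 (85.9 − T) = 476.242 (T − 13.0)
1995.6 − 23.232 T = 476.242 T − 6191.1
8186.7 = 499.474 T
T = 16.39 °C

T_f = 16.4 °C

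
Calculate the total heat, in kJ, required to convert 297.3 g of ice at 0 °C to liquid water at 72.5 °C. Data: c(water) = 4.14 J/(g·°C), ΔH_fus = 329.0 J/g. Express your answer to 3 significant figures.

q1 (melt at 0 °C): 297.3 × 329.0 = 97812 J
q2 (heat water 0.0→72.5 °C): 297.3 × 4.14 × 72.5 = 89235 J
Total: 97812 + 89235 = 187047 J = 187 kJ

q = 187 kJ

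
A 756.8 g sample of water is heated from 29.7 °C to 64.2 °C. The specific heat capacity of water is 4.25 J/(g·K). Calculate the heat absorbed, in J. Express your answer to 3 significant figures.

q = m c ΔT = 756.8 × 4.25 × (64.2 − 29.7)
q = 756.8 × 4.25 × 34.5 = 111000 J

q = 111000 J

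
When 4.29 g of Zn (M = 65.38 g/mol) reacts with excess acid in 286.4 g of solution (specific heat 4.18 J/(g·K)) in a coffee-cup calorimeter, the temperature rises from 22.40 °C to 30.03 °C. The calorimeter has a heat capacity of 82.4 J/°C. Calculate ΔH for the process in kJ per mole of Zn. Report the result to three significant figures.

ΔH = -149 kJ/mol

|ΔT| = |30.03 − 22.40| = 7.63 °C
|q_surr| = (286.4 × 4.18 + 82.4) × 7.63 = 1279.552 × 7.63 = 9763 J
n(Zn) = 4.29 / 65.38 = 0.06562 mol
Temperature rose, so q_rxn = −|q_surr| = -9.763 kJ
ΔH = q_rxn / n = -148.8 kJ/mol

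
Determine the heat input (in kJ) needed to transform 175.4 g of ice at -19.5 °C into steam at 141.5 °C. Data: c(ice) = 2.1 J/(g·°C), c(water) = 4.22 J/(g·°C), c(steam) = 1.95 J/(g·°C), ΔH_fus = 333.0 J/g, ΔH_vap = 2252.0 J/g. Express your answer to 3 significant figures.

q1 (heat ice -19.5→0.0 °C): 175.4 × 2.1 × 19.5 = 7183 J
q2 (melt at 0 °C): 175.4 × 333.0 = 58408 J
q3 (heat water 0.0→100.0 °C): 175.4 × 4.22 × 100.0 = 74019 J
q4 (vaporize at 100 °C): 175.4 × 2252.0 = 395001 J
q5 (heat steam 100.0→141.5 °C): 175.4 × 1.95 × 41.5 = 14194 J
Total: 7183 + 58408 + 74019 + 395001 + 14194 = 548805 J = 549 kJ

q = 549 kJ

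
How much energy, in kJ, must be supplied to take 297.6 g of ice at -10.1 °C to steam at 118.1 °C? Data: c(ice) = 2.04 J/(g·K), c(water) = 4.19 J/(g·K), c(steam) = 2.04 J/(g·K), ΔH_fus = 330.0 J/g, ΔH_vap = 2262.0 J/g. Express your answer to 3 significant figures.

q1 (heat ice -10.1→0.0 °C): 297.6 × 2.04 × 10.1 = 6132 J
q2 (melt at 0 °C): 297.6 × 330.0 = 98208 J
q3 (heat water 0.0→100.0 °C): 297.6 × 4.19 × 100.0 = 124694 J
q4 (vaporize at 100 °C): 297.6 × 2262.0 = 673171 J
q5 (heat steam 100.0→118.1 °C): 297.6 × 2.04 × 18.1 = 10989 J
Total: 6132 + 98208 + 124694 + 673171 + 10989 = 913194 J = 913 kJ

q = 913 kJ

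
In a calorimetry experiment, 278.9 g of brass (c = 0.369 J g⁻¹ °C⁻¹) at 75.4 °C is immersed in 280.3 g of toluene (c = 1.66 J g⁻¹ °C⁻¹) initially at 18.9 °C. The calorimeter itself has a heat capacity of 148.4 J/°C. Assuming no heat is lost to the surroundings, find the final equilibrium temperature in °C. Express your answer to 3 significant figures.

Heat lost by brass = heat gained by toluene + calorimeter.
(278.9)(0.369)(75.4 − T) = [(280.3)(1.66) + 148.4](T − 18.9)
102.9141 (75.4 − T) = 613.698 (T − 18.9)
7759.7 − 102.9141 T = 613.698 T − 11599
19358.7 = 716.6121 T
T = 27.01 °C

T_f = 27.0 °C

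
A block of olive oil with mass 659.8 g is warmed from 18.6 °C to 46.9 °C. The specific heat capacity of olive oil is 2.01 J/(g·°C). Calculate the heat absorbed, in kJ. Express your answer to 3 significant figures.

q = m c ΔT = 659.8 × 2.01 × (46.9 − 18.6)
q = 659.8 × 2.01 × 28.3 = 37530 J = 37.5 kJ

q = 37.5 kJ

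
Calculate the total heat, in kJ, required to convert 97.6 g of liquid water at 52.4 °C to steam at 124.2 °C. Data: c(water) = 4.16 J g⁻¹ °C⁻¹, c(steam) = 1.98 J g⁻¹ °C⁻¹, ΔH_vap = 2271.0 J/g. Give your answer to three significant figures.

q = 246 kJ

q1 (heat water 52.4→100.0 °C): 97.6 × 4.16 × 47.6 = 19326 J
q2 (vaporize at 100 °C): 97.6 × 2271.0 = 221650 J
q3 (heat steam 100.0→124.2 °C): 97.6 × 1.98 × 24.2 = 4677 J
Total: 19326 + 221650 + 4677 = 245653 J = 246 kJ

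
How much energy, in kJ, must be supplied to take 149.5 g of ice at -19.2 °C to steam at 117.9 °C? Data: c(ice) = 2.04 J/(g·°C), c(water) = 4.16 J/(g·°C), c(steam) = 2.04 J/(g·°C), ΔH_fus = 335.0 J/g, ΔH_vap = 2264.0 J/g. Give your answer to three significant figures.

q1 (heat ice -19.2→0.0 °C): 149.5 × 2.04 × 19.2 = 5856 J
q2 (melt at 0 °C): 149.5 × 335.0 = 50083 J
q3 (heat water 0.0→100.0 °C): 149.5 × 4.16 × 100.0 = 62192 J
q4 (vaporize at 100 °C): 149.5 × 2264.0 = 338468 J
q5 (heat steam 100.0→117.9 °C): 149.5 × 2.04 × 17.9 = 5459 J
Total: 5856 + 50083 + 62192 + 338468 + 5459 = 462058 J = 462 kJ

q = 462 kJ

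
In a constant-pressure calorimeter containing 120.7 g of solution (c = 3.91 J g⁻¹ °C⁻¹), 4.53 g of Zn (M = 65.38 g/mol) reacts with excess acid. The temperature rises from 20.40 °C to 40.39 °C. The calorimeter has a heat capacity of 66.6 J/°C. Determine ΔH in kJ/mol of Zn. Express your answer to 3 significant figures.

|ΔT| = |40.39 − 20.40| = 19.99 °C
|q_surr| = (120.7 × 3.91 + 66.6) × 19.99 = 538.537 × 19.99 = 10770 J
n(Zn) = 4.53 / 65.38 = 0.06929 mol
Temperature rose, so q_rxn = −|q_surr| = -10.77 kJ
ΔH = q_rxn / n = -155.4 kJ/mol

ΔH = -155 kJ/mol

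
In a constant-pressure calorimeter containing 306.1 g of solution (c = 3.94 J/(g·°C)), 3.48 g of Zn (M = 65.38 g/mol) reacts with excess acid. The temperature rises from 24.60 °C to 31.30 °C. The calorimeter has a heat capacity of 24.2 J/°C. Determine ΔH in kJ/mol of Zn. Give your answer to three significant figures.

|ΔT| = |31.30 − 24.60| = 6.70 °C
|q_surr| = (306.1 × 3.94 + 24.2) × 6.70 = 1230.234 × 6.70 = 8243 J
n(Zn) = 3.48 / 65.38 = 0.05323 mol
Temperature rose, so q_rxn = −|q_surr| = -8.243 kJ
ΔH = q_rxn / n = -154.9 kJ/mol

ΔH = -155 kJ/mol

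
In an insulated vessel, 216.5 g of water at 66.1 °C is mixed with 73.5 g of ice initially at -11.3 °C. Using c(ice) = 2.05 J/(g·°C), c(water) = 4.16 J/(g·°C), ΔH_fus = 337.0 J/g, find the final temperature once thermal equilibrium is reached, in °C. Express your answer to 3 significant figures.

T_f = 27.4 °C

Heat to bring ice to 0 °C and melt it: q₁ = 73.5×2.05×11.3 + 73.5×337.0 = 26472 J
Heat the water can supply cooling to 0 °C: 216.5×4.16×66.1 = 59532.3 J > q₁, so all ice melts.
Energy balance: 216.5×4.16×(66.1 − T) = 26472 + 73.5×4.16×(T − 0)
900.64(66.1 − T) = 26472 + 305.76 T
59532.3 − 26472 = 1206.40 T
T = 33060.3 / 1206.40 = 27.40 °C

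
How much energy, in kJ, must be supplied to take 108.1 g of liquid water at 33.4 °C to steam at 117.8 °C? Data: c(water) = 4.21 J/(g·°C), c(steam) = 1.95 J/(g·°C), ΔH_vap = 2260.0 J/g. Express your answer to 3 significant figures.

q1 (heat water 33.4→100.0 °C): 108.1 × 4.21 × 66.6 = 30310 J
q2 (vaporize at 100 °C): 108.1 × 2260.0 = 244306 J
q3 (heat steam 100.0→117.8 °C): 108.1 × 1.95 × 17.8 = 3752 J
Total: 30310 + 244306 + 3752 = 278368 J = 278 kJ

q = 278 kJ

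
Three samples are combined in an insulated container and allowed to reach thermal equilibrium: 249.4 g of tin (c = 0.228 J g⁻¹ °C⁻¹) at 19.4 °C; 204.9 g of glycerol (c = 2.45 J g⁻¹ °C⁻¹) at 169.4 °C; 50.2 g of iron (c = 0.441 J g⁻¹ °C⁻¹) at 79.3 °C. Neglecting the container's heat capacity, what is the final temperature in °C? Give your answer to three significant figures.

Σ mᵢcᵢ(T − Tᵢ) = 0  ⇒  T = Σ mᵢcᵢTᵢ / Σ mᵢcᵢ
Σ mᵢcᵢ = 249.4×0.228 + 204.9×2.45 + 50.2×0.441 = 581.0064
Σ mᵢcᵢTᵢ = 56.8632×19.4 + 502.005×169.4 + 22.1382×79.3 = 87898
T = 87898 / 581.0064 = 151.3 °C

T_f = 151 °C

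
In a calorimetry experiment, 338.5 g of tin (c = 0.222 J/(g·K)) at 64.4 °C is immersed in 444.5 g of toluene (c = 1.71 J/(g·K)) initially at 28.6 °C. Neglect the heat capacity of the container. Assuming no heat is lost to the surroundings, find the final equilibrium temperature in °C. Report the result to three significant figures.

Heat lost by tin = heat gained by toluene.
(338.5)(0.222)(64.4 − T) = (444.5)(1.71)(T − 28.6)
75.147 (64.4 − T) = 760.095 (T − 28.6)
4839.5 − 75.147 T = 760.095 T − 21739
26578.5 = 835.242 T
T = 31.82 °C

T_f = 31.8 °C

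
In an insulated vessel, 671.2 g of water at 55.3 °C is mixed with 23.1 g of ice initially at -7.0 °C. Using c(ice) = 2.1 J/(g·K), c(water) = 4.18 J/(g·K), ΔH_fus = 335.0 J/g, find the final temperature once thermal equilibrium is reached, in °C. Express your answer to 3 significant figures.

T_f = 50.7 °C

Heat to bring ice to 0 °C and melt it: q₁ = 23.1×2.1×7.0 + 23.1×335.0 = 8078.1 J
Heat the water can supply cooling to 0 °C: 671.2×4.18×55.3 = 155151 J > q₁, so all ice melts.
Energy balance: 671.2×4.18×(55.3 − T) = 8078.1 + 23.1×4.18×(T − 0)
2805.616(55.3 − T) = 8078.1 + 96.558 T
155151 − 8078.1 = 2902.174 T
T = 147072.9 / 2902.174 = 50.68 °C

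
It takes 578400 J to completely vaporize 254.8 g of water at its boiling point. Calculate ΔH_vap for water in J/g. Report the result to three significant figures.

ΔH_vap = q / m = 578400 / 254.8 = 2270 J/g

ΔH_vap = 2270 J/g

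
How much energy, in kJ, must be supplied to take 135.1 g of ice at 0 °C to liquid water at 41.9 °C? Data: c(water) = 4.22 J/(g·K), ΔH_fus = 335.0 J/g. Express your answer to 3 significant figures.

q = 69.1 kJ

q1 (melt at 0 °C): 135.1 × 335.0 = 45259 J
q2 (heat water 0.0→41.9 °C): 135.1 × 4.22 × 41.9 = 23888 J
Total: 45259 + 23888 = 69147 J = 69.1 kJ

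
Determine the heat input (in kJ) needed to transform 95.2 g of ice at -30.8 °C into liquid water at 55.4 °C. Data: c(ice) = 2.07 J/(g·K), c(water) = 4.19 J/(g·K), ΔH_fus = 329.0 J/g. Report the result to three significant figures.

q1 (heat ice -30.8→0.0 °C): 95.2 × 2.07 × 30.8 = 6070 J
q2 (melt at 0 °C): 95.2 × 329.0 = 31321 J
q3 (heat water 0.0→55.4 °C): 95.2 × 4.19 × 55.4 = 22098 J
Total: 6070 + 31321 + 22098 = 59489 J = 59.5 kJ

q = 59.5 kJ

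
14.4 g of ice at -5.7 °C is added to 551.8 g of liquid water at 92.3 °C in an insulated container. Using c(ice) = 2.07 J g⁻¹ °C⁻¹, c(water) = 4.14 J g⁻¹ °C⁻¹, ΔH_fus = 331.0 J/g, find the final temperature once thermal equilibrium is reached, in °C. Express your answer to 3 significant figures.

T_f = 87.8 °C

Heat to bring ice to 0 °C and melt it: q₁ = 14.4×2.07×5.7 + 14.4×331.0 = 4936.3 J
Heat the water can supply cooling to 0 °C: 551.8×4.14×92.3 = 210855 J > q₁, so all ice melts.
Energy balance: 551.8×4.14×(92.3 − T) = 4936.3 + 14.4×4.14×(T − 0)
2284.452(92.3 − T) = 4936.3 + 59.616 T
210855 − 4936.3 = 2344.068 T
T = 205918.7 / 2344.068 = 87.847 °C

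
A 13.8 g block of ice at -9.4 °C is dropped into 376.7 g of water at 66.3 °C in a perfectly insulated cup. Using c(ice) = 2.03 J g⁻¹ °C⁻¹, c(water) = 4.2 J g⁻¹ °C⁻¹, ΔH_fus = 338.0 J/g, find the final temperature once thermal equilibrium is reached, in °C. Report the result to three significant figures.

T_f = 61.0 °C

Heat to bring ice to 0 °C and melt it: q₁ = 13.8×2.03×9.4 + 13.8×338.0 = 4927.7 J
Heat the water can supply cooling to 0 °C: 376.7×4.2×66.3 = 104896 J > q₁, so all ice melts.
Energy balance: 376.7×4.2×(66.3 − T) = 4927.7 + 13.8×4.2×(T − 0)
1582.14(66.3 − T) = 4927.7 + 57.96 T
104896 − 4927.7 = 1640.10 T
T = 99968.3 / 1640.10 = 60.95 °C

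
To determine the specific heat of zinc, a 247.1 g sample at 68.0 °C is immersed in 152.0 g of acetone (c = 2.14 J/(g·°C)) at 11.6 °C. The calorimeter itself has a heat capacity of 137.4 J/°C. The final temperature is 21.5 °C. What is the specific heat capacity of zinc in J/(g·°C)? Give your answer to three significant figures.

c = 0.399 J/(g·°C)

q_gained = (152.0 × 2.14 + 137.4) × (21.5 − 11.6) = 4581 J
q_lost = 247.1 × c × (68.0 − 21.5) = 11490.15 c
Set equal: c = 4581 / 11490.15 = 0.399 J/(g·°C)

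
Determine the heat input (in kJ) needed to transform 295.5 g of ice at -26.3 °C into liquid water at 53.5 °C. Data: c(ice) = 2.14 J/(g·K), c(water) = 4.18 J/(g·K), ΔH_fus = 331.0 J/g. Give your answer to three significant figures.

q = 181 kJ

q1 (heat ice -26.3→0.0 °C): 295.5 × 2.14 × 26.3 = 16631 J
q2 (melt at 0 °C): 295.5 × 331.0 = 97811 J
q3 (heat water 0.0→53.5 °C): 295.5 × 4.18 × 53.5 = 66083 J
Total: 16631 + 97811 + 66083 = 180525 J = 181 kJ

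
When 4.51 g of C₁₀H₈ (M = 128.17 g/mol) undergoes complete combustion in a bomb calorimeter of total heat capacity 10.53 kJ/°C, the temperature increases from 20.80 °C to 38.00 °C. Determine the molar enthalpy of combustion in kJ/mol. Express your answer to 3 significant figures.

ΔH = -5150 kJ/mol

ΔT = 38.00 − 20.80 = 17.20 °C
q_cal = C_cal × ΔT = 10.53 × 17.20 = 181.116 kJ
n = 4.51 / 128.17 = 0.03519 mol
q_rxn = −q_cal = -181.116 kJ
ΔH = -181.116 / 0.03519 = -5147 kJ/mol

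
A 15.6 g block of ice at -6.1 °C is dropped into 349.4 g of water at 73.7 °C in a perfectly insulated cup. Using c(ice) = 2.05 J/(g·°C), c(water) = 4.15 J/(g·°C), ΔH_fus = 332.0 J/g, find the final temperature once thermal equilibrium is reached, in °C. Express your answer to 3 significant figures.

T_f = 67.0 °C

Heat to bring ice to 0 °C and melt it: q₁ = 15.6×2.05×6.1 + 15.6×332.0 = 5374.3 J
Heat the water can supply cooling to 0 °C: 349.4×4.15×73.7 = 106866 J > q₁, so all ice melts.
Energy balance: 349.4×4.15×(73.7 − T) = 5374.3 + 15.6×4.15×(T − 0)
1450.01(73.7 − T) = 5374.3 + 64.74 T
106866 − 5374.3 = 1514.75 T
T = 101491.7 / 1514.75 = 67.00 °C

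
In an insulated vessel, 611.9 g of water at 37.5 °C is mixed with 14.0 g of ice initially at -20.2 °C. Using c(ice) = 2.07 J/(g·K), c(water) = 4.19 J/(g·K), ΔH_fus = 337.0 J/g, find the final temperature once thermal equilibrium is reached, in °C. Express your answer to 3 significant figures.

T_f = 34.6 °C

Heat to bring ice to 0 °C and melt it: q₁ = 14.0×2.07×20.2 + 14.0×337.0 = 5303.4 J
Heat the water can supply cooling to 0 °C: 611.9×4.19×37.5 = 96144.8 J > q₁, so all ice melts.
Energy balance: 611.9×4.19×(37.5 − T) = 5303.4 + 14.0×4.19×(T − 0)
2563.861(37.5 − T) = 5303.4 + 58.66 T
96144.8 − 5303.4 = 2622.521 T
T = 90841.4 / 2622.521 = 34.64 °C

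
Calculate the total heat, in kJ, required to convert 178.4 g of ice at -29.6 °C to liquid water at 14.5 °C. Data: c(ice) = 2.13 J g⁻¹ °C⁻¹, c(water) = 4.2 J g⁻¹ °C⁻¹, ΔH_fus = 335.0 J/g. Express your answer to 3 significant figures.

q = 81.9 kJ

q1 (heat ice -29.6→0.0 °C): 178.4 × 2.13 × 29.6 = 11248 J
q2 (melt at 0 °C): 178.4 × 335.0 = 59764 J
q3 (heat water 0.0→14.5 °C): 178.4 × 4.2 × 14.5 = 10865 J
Total: 11248 + 59764 + 10865 = 81877 J = 81.9 kJ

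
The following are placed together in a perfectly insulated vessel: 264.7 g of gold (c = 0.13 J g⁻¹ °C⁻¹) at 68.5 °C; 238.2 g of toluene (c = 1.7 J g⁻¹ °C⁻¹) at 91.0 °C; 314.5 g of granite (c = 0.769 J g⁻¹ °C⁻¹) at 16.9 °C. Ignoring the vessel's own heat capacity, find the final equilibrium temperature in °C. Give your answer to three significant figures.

Σ mᵢcᵢ(T − Tᵢ) = 0  ⇒  T = Σ mᵢcᵢTᵢ / Σ mᵢcᵢ
Σ mᵢcᵢ = 264.7×0.13 + 238.2×1.7 + 314.5×0.769 = 681.2015
Σ mᵢcᵢTᵢ = 34.411×68.5 + 404.94×91.0 + 241.8505×16.9 = 43294
T = 43294 / 681.2015 = 63.56 °C

T_f = 63.6 °C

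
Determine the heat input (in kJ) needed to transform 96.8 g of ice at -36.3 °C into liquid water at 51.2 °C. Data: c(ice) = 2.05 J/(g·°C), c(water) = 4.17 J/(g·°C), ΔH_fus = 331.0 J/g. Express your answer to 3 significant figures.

q = 59.9 kJ

q1 (heat ice -36.3→0.0 °C): 96.8 × 2.05 × 36.3 = 7203 J
q2 (melt at 0 °C): 96.8 × 331.0 = 32041 J
q3 (heat water 0.0→51.2 °C): 96.8 × 4.17 × 51.2 = 20667 J
Total: 7203 + 32041 + 20667 = 59911 J = 59.9 kJ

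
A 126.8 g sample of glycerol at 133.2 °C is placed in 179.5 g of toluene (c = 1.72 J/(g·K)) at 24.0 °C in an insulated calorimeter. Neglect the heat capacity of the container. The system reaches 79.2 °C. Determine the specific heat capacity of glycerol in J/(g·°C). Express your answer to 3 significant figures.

q_gained = (179.5 × 1.72) × (79.2 − 24.0) = 17040 J
q_lost = 126.8 × c × (133.2 − 79.2) = 6847.2 c
Set equal: c = 17040 / 6847.2 = 2.49 J/(g·°C)

c = 2.49 J/(g·°C)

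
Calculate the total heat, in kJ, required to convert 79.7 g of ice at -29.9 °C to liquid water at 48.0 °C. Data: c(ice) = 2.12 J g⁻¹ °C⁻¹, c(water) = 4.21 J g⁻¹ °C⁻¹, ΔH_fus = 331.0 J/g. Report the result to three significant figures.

q = 47.5 kJ

q1 (heat ice -29.9→0.0 °C): 79.7 × 2.12 × 29.9 = 5052 J
q2 (melt at 0 °C): 79.7 × 331.0 = 26381 J
q3 (heat water 0.0→48.0 °C): 79.7 × 4.21 × 48.0 = 16106 J
Total: 5052 + 26381 + 16106 = 47539 J = 47.5 kJ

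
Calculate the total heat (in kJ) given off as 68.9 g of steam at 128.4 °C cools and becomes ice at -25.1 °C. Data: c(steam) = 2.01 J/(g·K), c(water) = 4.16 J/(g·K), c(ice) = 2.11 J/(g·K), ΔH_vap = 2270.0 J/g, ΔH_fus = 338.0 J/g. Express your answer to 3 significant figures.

q = 216 kJ

q1 (cool steam 128.4→100 °C): 68.9 × 2.01 × 28.4 = 3933 J
q2 (condense at 100 °C): 68.9 × 2270.0 = 156403 J
q3 (cool water 100→0 °C): 68.9 × 4.16 × 100.0 = 28662 J
q4 (freeze at 0 °C): 68.9 × 338.0 = 23288 J
q5 (cool ice 0→-25.1 °C): 68.9 × 2.11 × 25.1 = 3649 J
Total: 3933 + 156403 + 28662 + 23288 + 3649 = 215935 J = 216 kJ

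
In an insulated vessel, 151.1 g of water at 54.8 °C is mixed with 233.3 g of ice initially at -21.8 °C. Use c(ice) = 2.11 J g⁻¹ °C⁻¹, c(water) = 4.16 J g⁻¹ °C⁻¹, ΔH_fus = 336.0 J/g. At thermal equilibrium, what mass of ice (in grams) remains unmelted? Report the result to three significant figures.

m_ice remaining = 163 g

Heat to warm all ice to 0 °C: 233.3×2.11×21.8 = 10731 J
Heat released by water cooling to 0 °C: 151.1×4.16×54.8 = 34446 J
34446 J < 10731 + 233.3×336.0 = 89119.8 J, so not all ice melts; final T = 0 °C.
Heat left for melting: 34446 − 10731 = 23715 J
Mass melted = 23715 / 336.0 = 70.58 g
Ice remaining = 233.3 − 70.58 = 162.72 g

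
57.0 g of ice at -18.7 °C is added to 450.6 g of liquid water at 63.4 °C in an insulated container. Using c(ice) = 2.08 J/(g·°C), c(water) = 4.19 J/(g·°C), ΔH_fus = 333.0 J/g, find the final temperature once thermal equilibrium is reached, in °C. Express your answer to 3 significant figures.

Heat to bring ice to 0 °C and melt it: q₁ = 57.0×2.08×18.7 + 57.0×333.0 = 21198 J
Heat the water can supply cooling to 0 °C: 450.6×4.19×63.4 = 119700 J > q₁, so all ice melts.
Energy balance: 450.6×4.19×(63.4 − T) = 21198 + 57.0×4.19×(T − 0)
1888.014(63.4 − T) = 21198 + 238.83 T
119700 − 21198 = 2126.844 T
T = 98502 / 2126.844 = 46.31 °C

T_f = 46.3 °C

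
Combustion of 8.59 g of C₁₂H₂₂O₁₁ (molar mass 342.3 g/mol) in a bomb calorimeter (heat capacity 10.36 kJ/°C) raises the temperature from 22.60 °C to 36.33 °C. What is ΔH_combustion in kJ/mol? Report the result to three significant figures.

ΔT = 36.33 − 22.60 = 13.73 °C
q_cal = C_cal × ΔT = 10.36 × 13.73 = 142.2428 kJ
n = 8.59 / 342.3 = 0.02509 mol
q_rxn = −q_cal = -142.2428 kJ
ΔH = -142.2428 / 0.02509 = -5669 kJ/mol

ΔH = -5670 kJ/mol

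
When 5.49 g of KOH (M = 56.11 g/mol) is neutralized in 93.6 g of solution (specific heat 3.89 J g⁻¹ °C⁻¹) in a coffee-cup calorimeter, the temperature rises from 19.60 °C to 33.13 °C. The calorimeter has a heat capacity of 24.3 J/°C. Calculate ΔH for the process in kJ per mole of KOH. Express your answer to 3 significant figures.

ΔH = -53.7 kJ/mol

|ΔT| = |33.13 − 19.60| = 13.53 °C
|q_surr| = (93.6 × 3.89 + 24.3) × 13.53 = 388.404 × 13.53 = 5255 J
n(KOH) = 5.49 / 56.11 = 0.09784 mol
Temperature rose, so q_rxn = −|q_surr| = -5.255 kJ
ΔH = q_rxn / n = -53.71 kJ/mol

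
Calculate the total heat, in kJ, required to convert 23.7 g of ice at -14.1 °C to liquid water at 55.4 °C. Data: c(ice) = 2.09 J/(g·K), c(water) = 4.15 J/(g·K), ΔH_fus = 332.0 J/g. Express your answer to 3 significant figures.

q = 14.0 kJ

q1 (heat ice -14.1→0.0 °C): 23.7 × 2.09 × 14.1 = 698 J
q2 (melt at 0 °C): 23.7 × 332.0 = 7868 J
q3 (heat water 0.0→55.4 °C): 23.7 × 4.15 × 55.4 = 5449 J
Total: 698 + 7868 + 5449 = 14015 J = 14.0 kJ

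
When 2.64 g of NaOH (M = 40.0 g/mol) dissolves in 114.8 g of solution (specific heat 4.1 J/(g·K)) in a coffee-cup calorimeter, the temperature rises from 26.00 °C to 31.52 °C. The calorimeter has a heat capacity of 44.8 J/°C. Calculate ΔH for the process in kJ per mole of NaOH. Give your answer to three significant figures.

ΔH = -43.1 kJ/mol

|ΔT| = |31.52 − 26.00| = 5.52 °C
|q_surr| = (114.8 × 4.1 + 44.8) × 5.52 = 515.48 × 5.52 = 2845 J
n(NaOH) = 2.64 / 40.0 = 0.06600 mol
Temperature rose, so q_rxn = −|q_surr| = -2.845 kJ
ΔH = q_rxn / n = -43.11 kJ/mol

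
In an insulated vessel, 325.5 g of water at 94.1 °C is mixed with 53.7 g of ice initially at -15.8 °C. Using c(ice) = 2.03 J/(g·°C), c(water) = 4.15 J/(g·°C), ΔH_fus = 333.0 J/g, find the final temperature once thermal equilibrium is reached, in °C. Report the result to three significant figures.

T_f = 68.3 °C

Heat to bring ice to 0 °C and melt it: q₁ = 53.7×2.03×15.8 + 53.7×333.0 = 19604 J
Heat the water can supply cooling to 0 °C: 325.5×4.15×94.1 = 127113 J > q₁, so all ice melts.
Energy balance: 325.5×4.15×(94.1 − T) = 19604 + 53.7×4.15×(T − 0)
1350.825(94.1 − T) = 19604 + 222.855 T
127113 − 19604 = 1573.680 T
T = 107509 / 1573.680 = 68.32 °C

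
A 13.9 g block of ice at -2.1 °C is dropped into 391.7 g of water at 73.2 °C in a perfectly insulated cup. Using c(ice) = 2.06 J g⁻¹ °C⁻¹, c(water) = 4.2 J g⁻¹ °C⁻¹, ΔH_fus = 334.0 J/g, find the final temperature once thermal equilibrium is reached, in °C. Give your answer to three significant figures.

T_f = 67.9 °C

Heat to bring ice to 0 °C and melt it: q₁ = 13.9×2.06×2.1 + 13.9×334.0 = 4702.7 J
Heat the water can supply cooling to 0 °C: 391.7×4.2×73.2 = 120424 J > q₁, so all ice melts.
Energy balance: 391.7×4.2×(73.2 − T) = 4702.7 + 13.9×4.2×(T − 0)
1645.14(73.2 − T) = 4702.7 + 58.38 T
120424 − 4702.7 = 1703.52 T
T = 115721.3 / 1703.52 = 67.93 °C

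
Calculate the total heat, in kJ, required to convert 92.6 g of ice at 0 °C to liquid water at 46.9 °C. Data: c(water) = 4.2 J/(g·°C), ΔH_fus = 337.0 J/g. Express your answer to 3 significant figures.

q1 (melt at 0 °C): 92.6 × 337.0 = 31206 J
q2 (heat water 0.0→46.9 °C): 92.6 × 4.2 × 46.9 = 18240 J
Total: 31206 + 18240 = 49446 J = 49.4 kJ

q = 49.4 kJ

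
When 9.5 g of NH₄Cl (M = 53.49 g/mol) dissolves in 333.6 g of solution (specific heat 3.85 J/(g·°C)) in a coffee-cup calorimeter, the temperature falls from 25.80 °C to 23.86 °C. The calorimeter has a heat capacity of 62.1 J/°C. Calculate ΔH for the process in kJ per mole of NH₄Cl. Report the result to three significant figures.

|ΔT| = |23.86 − 25.80| = 1.94 °C
|q_surr| = (333.6 × 3.85 + 62.1) × 1.94 = 1346.46 × 1.94 = 2612 J
n(NH₄Cl) = 9.5 / 53.49 = 0.1776 mol
Temperature fell, so q_rxn = +|q_surr| = 2.612 kJ
ΔH = q_rxn / n = 14.71 kJ/mol

ΔH = 14.7 kJ/mol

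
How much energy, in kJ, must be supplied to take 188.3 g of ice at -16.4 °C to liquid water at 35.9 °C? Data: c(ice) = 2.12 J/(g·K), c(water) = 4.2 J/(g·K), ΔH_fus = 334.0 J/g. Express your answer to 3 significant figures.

q1 (heat ice -16.4→0.0 °C): 188.3 × 2.12 × 16.4 = 6547 J
q2 (melt at 0 °C): 188.3 × 334.0 = 62892 J
q3 (heat water 0.0→35.9 °C): 188.3 × 4.2 × 35.9 = 28392 J
Total: 6547 + 62892 + 28392 = 97831 J = 97.8 kJ

q = 97.8 kJ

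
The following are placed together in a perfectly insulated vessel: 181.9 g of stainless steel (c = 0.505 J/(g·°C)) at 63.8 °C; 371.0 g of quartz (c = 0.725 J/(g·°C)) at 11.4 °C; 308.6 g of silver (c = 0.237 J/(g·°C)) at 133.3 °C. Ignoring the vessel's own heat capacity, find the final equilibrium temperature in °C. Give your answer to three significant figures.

Σ mᵢcᵢ(T − Tᵢ) = 0  ⇒  T = Σ mᵢcᵢTᵢ / Σ mᵢcᵢ
Σ mᵢcᵢ = 181.9×0.505 + 371.0×0.725 + 308.6×0.237 = 433.9727
Σ mᵢcᵢTᵢ = 91.8595×63.8 + 268.975×11.4 + 73.1382×133.3 = 18676
T = 18676 / 433.9727 = 43.03 °C

T_f = 43.0 °C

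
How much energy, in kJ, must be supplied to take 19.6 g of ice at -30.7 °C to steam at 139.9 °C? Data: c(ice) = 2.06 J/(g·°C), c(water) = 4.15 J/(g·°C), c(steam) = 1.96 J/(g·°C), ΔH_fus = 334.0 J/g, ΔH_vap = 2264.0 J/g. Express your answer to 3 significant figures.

q1 (heat ice -30.7→0.0 °C): 19.6 × 2.06 × 30.7 = 1240 J
q2 (melt at 0 °C): 19.6 × 334.0 = 6546 J
q3 (heat water 0.0→100.0 °C): 19.6 × 4.15 × 100.0 = 8134 J
q4 (vaporize at 100 °C): 19.6 × 2264.0 = 44374 J
q5 (heat steam 100.0→139.9 °C): 19.6 × 1.96 × 39.9 = 1533 J
Total: 1240 + 6546 + 8134 + 44374 + 1533 = 61827 J = 61.8 kJ

q = 61.8 kJ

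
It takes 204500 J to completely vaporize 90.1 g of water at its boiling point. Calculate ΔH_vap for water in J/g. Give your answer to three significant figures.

ΔH_vap = 2270 J/g

ΔH_vap = q / m = 204500 / 90.1 = 2270 J/g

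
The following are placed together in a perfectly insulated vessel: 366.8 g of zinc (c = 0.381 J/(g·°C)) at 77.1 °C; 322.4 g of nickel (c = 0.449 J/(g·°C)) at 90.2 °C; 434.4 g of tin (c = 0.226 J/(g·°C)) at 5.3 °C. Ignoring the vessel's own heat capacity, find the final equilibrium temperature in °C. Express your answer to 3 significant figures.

T_f = 63.6 °C

Σ mᵢcᵢ(T − Tᵢ) = 0  ⇒  T = Σ mᵢcᵢTᵢ / Σ mᵢcᵢ
Σ mᵢcᵢ = 366.8×0.381 + 322.4×0.449 + 434.4×0.226 = 382.6828
Σ mᵢcᵢTᵢ = 139.7508×77.1 + 144.7576×90.2 + 98.1744×5.3 = 24352
T = 24352 / 382.6828 = 63.63 °C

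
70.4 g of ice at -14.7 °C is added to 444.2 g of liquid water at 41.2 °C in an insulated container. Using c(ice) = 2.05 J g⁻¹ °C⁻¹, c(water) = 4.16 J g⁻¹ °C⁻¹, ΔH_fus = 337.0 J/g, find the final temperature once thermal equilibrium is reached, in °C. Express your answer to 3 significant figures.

T_f = 23.5 °C

Heat to bring ice to 0 °C and melt it: q₁ = 70.4×2.05×14.7 + 70.4×337.0 = 25846 J
Heat the water can supply cooling to 0 °C: 444.2×4.16×41.2 = 76132.3 J > q₁, so all ice melts.
Energy balance: 444.2×4.16×(41.2 − T) = 25846 + 70.4×4.16×(T − 0)
1847.872(41.2 − T) = 25846 + 292.864 T
76132.3 − 25846 = 2140.736 T
T = 50286.3 / 2140.736 = 23.49 °C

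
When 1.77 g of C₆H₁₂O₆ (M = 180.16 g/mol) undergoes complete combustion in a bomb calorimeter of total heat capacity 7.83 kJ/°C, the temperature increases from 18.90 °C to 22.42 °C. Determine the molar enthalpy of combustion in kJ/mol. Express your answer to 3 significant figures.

ΔT = 22.42 − 18.90 = 3.52 °C
q_cal = C_cal × ΔT = 7.83 × 3.52 = 27.5616 kJ
n = 1.77 / 180.16 = 0.009825 mol
q_rxn = −q_cal = -27.5616 kJ
ΔH = -27.5616 / 0.009825 = -2805 kJ/mol

ΔH = -2810 kJ/mol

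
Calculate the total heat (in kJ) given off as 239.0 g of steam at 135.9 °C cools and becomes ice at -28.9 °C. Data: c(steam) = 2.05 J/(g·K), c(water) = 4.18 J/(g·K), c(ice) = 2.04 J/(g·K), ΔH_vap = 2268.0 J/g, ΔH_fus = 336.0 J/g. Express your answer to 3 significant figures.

q1 (cool steam 135.9→100 °C): 239.0 × 2.05 × 35.9 = 17589 J
q2 (condense at 100 °C): 239.0 × 2268.0 = 542052 J
q3 (cool water 100→0 °C): 239.0 × 4.18 × 100.0 = 99902 J
q4 (freeze at 0 °C): 239.0 × 336.0 = 80304 J
q5 (cool ice 0→-28.9 °C): 239.0 × 2.04 × 28.9 = 14090 J
Total: 17589 + 542052 + 99902 + 80304 + 14090 = 753937 J = 754 kJ

q = 754 kJ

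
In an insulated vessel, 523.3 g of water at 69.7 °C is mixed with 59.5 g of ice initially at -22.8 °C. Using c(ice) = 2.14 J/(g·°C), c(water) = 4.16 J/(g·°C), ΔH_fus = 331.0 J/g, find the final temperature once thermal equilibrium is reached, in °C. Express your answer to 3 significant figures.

T_f = 53.3 °C

Heat to bring ice to 0 °C and melt it: q₁ = 59.5×2.14×22.8 + 59.5×331.0 = 22598 J
Heat the water can supply cooling to 0 °C: 523.3×4.16×69.7 = 151732 J > q₁, so all ice melts.
Energy balance: 523.3×4.16×(69.7 − T) = 22598 + 59.5×4.16×(T − 0)
2176.928(69.7 − T) = 22598 + 247.52 T
151732 − 22598 = 2424.448 T
T = 129134 / 2424.448 = 53.26 °C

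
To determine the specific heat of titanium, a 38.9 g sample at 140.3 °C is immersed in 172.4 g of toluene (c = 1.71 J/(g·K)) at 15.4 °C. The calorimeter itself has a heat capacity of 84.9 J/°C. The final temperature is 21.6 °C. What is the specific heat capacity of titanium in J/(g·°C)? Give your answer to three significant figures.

q_gained = (172.4 × 1.71 + 84.9) × (21.6 − 15.4) = 2354 J
q_lost = 38.9 × c × (140.3 − 21.6) = 4617.43 c
Set equal: c = 2354 / 4617.43 = 0.510 J/(g·°C)

c = 0.510 J/(g·°C)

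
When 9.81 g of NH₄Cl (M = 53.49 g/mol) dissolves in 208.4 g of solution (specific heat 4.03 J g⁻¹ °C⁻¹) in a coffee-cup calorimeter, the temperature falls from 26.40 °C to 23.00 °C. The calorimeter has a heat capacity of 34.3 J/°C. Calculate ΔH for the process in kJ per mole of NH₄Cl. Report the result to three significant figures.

ΔH = 16.2 kJ/mol

|ΔT| = |23.00 − 26.40| = 3.40 °C
|q_surr| = (208.4 × 4.03 + 34.3) × 3.40 = 874.152 × 3.40 = 2972 J
n(NH₄Cl) = 9.81 / 53.49 = 0.1834 mol
Temperature fell, so q_rxn = +|q_surr| = 2.972 kJ
ΔH = q_rxn / n = 16.21 kJ/mol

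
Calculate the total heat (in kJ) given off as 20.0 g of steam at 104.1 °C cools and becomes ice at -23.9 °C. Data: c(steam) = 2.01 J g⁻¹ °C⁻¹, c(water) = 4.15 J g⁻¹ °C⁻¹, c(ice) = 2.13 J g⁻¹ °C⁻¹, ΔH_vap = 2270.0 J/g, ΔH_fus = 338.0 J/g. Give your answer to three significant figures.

q = 61.6 kJ

q1 (cool steam 104.1→100 °C): 20.0 × 2.01 × 4.1 = 165 J
q2 (condense at 100 °C): 20.0 × 2270.0 = 45400 J
q3 (cool water 100→0 °C): 20.0 × 4.15 × 100.0 = 8300 J
q4 (freeze at 0 °C): 20.0 × 338.0 = 6760 J
q5 (cool ice 0→-23.9 °C): 20.0 × 2.13 × 23.9 = 1018 J
Total: 165 + 45400 + 8300 + 6760 + 1018 = 61643 J = 61.6 kJ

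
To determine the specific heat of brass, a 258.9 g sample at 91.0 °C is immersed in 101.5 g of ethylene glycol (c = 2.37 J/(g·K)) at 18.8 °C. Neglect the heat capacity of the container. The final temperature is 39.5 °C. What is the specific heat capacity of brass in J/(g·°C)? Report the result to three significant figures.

q_gained = (101.5 × 2.37) × (39.5 − 18.8) = 4979 J
q_lost = 258.9 × c × (91.0 − 39.5) = 13333.35 c
Set equal: c = 4979 / 13333.35 = 0.373 J/(g·°C)

c = 0.373 J/(g·°C)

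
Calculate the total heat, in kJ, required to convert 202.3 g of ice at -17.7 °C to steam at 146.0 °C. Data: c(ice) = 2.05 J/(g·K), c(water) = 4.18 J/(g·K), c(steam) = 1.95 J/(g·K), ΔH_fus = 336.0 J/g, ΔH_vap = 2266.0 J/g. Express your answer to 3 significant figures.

q1 (heat ice -17.7→0.0 °C): 202.3 × 2.05 × 17.7 = 7340 J
q2 (melt at 0 °C): 202.3 × 336.0 = 67973 J
q3 (heat water 0.0→100.0 °C): 202.3 × 4.18 × 100.0 = 84561 J
q4 (vaporize at 100 °C): 202.3 × 2266.0 = 458412 J
q5 (heat steam 100.0→146.0 °C): 202.3 × 1.95 × 46.0 = 18146 J
Total: 7340 + 67973 + 84561 + 458412 + 18146 = 636432 J = 636 kJ

q = 636 kJ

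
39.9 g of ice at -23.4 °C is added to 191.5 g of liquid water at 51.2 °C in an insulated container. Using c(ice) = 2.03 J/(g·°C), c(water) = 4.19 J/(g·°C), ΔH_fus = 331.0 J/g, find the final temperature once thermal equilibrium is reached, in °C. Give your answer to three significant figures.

Heat to bring ice to 0 °C and melt it: q₁ = 39.9×2.03×23.4 + 39.9×331.0 = 15102 J
Heat the water can supply cooling to 0 °C: 191.5×4.19×51.2 = 41082.1 J > q₁, so all ice melts.
Energy balance: 191.5×4.19×(51.2 − T) = 15102 + 39.9×4.19×(T − 0)
802.385(51.2 − T) = 15102 + 167.181 T
41082.1 − 15102 = 969.566 T
T = 25980.1 / 969.566 = 26.80 °C

T_f = 26.8 °C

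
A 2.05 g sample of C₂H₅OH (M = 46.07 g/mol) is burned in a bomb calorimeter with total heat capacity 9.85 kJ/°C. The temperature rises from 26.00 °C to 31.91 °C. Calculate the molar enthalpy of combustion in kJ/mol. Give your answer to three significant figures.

ΔT = 31.91 − 26.00 = 5.91 °C
q_cal = C_cal × ΔT = 9.85 × 5.91 = 58.2135 kJ
n = 2.05 / 46.07 = 0.04450 mol
q_rxn = −q_cal = -58.2135 kJ
ΔH = -58.2135 / 0.04450 = -1308 kJ/mol

ΔH = -1310 kJ/mol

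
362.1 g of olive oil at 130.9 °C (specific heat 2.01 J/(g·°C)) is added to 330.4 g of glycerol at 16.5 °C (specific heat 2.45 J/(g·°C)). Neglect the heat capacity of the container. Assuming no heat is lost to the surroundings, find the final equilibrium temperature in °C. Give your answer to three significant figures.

Heat lost by olive oil = heat gained by glycerol.
(362.1)(2.01)(130.9 − T) = (330.4)(2.45)(T − 16.5)
727.821 (130.9 − T) = 809.48 (T − 16.5)
95272 − 727.821 T = 809.48 T − 13356
108628 = 1537.301 T
T = 70.66 °C

T_f = 70.7 °C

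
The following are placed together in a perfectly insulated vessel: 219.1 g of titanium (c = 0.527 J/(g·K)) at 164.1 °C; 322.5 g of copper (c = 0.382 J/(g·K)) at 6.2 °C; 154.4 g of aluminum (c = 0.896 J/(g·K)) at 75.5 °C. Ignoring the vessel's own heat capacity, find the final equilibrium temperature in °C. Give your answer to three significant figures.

Σ mᵢcᵢ(T − Tᵢ) = 0  ⇒  T = Σ mᵢcᵢTᵢ / Σ mᵢcᵢ
Σ mᵢcᵢ = 219.1×0.527 + 322.5×0.382 + 154.4×0.896 = 377.0031
Σ mᵢcᵢTᵢ = 115.4657×164.1 + 123.195×6.2 + 138.3424×75.5 = 30157
T = 30157 / 377.0031 = 79.99 °C

T_f = 80.0 °C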